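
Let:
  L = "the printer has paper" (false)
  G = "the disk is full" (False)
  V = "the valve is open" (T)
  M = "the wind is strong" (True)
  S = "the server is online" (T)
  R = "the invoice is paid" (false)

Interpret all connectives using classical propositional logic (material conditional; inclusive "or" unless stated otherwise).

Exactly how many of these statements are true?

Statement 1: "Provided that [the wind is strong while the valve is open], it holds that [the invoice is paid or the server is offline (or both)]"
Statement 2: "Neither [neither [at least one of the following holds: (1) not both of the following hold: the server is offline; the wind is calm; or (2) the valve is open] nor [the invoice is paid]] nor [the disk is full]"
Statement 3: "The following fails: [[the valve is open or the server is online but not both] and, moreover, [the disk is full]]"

2

Statement 1: In symbols: (M ∧ V) → (R ∨ ¬S)

M ∧ V = T ∧ T = T
¬S = ¬T = F
R ∨ ¬S = F ∨ F = F
(M ∧ V) → (R ∨ ¬S) = T → F = F
Thus Statement 1 is false.

Statement 2: In symbols: (((¬S ↑ ¬M) ∨ V) ↓ R) ↓ G

¬S = ¬T = F
¬M = ¬T = F
¬S ↑ ¬M = F ↑ F = T
(¬S ↑ ¬M) ∨ V = T ∨ T = T
((¬S ↑ ¬M) ∨ V) ↓ R = T ↓ F = F
(((¬S ↑ ¬M) ∨ V) ↓ R) ↓ G = F ↓ F = T
So Statement 2 is true.

Statement 3: In symbols: ¬((V ⊕ S) ∧ G)

V ⊕ S = T ⊕ T = F
(V ⊕ S) ∧ G = F ∧ F = F
¬((V ⊕ S) ∧ G) = ¬F = T
So Statement 3 is true.

2 of the 3 statements are true (Statement 2, Statement 3).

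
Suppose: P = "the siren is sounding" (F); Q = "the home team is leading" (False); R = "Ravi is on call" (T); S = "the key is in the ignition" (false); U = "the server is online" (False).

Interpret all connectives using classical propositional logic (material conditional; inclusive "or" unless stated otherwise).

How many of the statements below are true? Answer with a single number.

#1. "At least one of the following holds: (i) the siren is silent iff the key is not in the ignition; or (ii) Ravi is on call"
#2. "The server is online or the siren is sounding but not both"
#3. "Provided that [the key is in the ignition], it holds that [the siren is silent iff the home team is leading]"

#1: Parsed as (¬P ↔ ¬S) ∨ R

¬P = ¬F = T
¬S = ¬F = T
¬P ↔ ¬S = T ↔ T = T
(¬P ↔ ¬S) ∨ R = T ∨ T = T
Thus #1 is true.

#2: In symbols: U ⊕ P

U ⊕ P = F ⊕ F = F
So #2 is false.

#3: This is S → (¬P ↔ Q).

¬P = ¬F = T
¬P ↔ Q = T ↔ F = F
S → (¬P ↔ Q) = F → F = T
Hence #3 is true.

Count: 2.

2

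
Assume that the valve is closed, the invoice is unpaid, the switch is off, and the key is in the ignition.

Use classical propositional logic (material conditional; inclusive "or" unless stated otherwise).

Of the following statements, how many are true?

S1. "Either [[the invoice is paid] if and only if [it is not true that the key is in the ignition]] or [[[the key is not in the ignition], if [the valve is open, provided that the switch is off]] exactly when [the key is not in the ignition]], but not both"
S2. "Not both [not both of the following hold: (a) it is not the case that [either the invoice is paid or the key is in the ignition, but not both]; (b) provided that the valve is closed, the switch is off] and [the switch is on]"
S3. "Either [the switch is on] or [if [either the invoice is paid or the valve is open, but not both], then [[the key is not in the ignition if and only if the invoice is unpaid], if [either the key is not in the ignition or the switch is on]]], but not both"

Let Q = "the invoice is paid" (F), S = "the key is in the ignition" (T), R = "the switch is on" (F), P = "the valve is open" (F).

S1: In symbols: (Q ↔ ¬S) ⊕ (((¬R → P) → ¬S) ↔ ¬S)

¬S = ¬T = F
Q ↔ ¬S = F ↔ F = T
¬R = ¬F = T
¬R → P = T → F = F
¬S = ¬T = F
(¬R → P) → ¬S = F → F = T
¬S = ¬T = F
((¬R → P) → ¬S) ↔ ¬S = T ↔ F = F
(Q ↔ ¬S) ⊕ (((¬R → P) → ¬S) ↔ ¬S) = T ⊕ F = T
Thus S1 is true.

S2: Formalization: (¬(Q ⊕ S) ↑ (¬P → ¬R)) ↑ R

Q ⊕ S = F ⊕ T = T
¬(Q ⊕ S) = ¬T = F
¬P = ¬F = T
¬R = ¬F = T
¬P → ¬R = T → T = T
¬(Q ⊕ S) ↑ (¬P → ¬R) = F ↑ T = T
(¬(Q ⊕ S) ↑ (¬P → ¬R)) ↑ R = T ↑ F = T
Hence S2 is true.

S3: Formalization: R ⊕ ((Q ⊕ P) → ((¬S ∨ R) → (¬S ↔ ¬Q)))

Q ⊕ P = F ⊕ F = F
¬S = ¬T = F
¬S ∨ R = F ∨ F = F
¬S = ¬T = F
¬Q = ¬F = T
¬S ↔ ¬Q = F ↔ T = F
(¬S ∨ R) → (¬S ↔ ¬Q) = F → F = T
(Q ⊕ P) → ((¬S ∨ R) → (¬S ↔ ¬Q)) = F → T = T
R ⊕ ((Q ⊕ P) → ((¬S ∨ R) → (¬S ↔ ¬Q))) = F ⊕ T = T
Thus S3 is true.

Count: 3.

3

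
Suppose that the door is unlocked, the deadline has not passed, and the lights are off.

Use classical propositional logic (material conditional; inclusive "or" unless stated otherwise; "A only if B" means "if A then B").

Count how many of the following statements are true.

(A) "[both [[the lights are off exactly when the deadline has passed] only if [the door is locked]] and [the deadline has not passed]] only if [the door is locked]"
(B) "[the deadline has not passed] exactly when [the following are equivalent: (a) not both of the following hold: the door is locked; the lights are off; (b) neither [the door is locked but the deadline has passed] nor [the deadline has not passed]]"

0

Let R = "the lights are on" (False), Q = "the deadline has passed" (False), P = "the door is locked" (False).

(A): Parsed as (((not R iff Q) -> P) and not Q) -> P

not R = not False = True
not R iff Q = True iff False = False
(not R iff Q) -> P = False -> False = True
not Q = not False = True
((not R iff Q) -> P) and not Q = True and True = True
(((not R iff Q) -> P) and not Q) -> P = True -> False = False
Hence (A) is false.

(B): Parsed as not Q iff ((P nand not R) iff ((P and Q) nor not Q))

not Q = not False = True
not R = not False = True
P nand not R = False nand True = True
P and Q = False and False = False
not Q = not False = True
(P and Q) nor not Q = False nor True = False
(P nand not R) iff ((P and Q) nor not Q) = True iff False = False
not Q iff ((P nand not R) iff ((P and Q) nor not Q)) = True iff False = False
So (B) is false.

Count: 0.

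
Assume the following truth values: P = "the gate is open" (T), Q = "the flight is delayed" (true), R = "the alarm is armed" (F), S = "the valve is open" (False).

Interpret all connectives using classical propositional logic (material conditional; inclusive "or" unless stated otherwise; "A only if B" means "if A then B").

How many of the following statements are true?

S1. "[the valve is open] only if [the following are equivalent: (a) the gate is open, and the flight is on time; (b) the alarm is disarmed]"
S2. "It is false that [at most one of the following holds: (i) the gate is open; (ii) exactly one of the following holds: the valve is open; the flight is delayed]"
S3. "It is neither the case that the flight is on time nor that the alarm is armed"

3

S1: In symbols: S -> ((P and not Q) iff not R)

not Q = not True = False
P and not Q = True and False = False
not R = not False = True
(P and not Q) iff not R = False iff True = False
S -> ((P and not Q) iff not R) = False -> False = True
Thus S1 is true.

S2: This is not (P nand (S xor Q)).

S xor Q = False xor True = True
P nand (S xor Q) = True nand True = False
not (P nand (S xor Q)) = not False = True
Thus S2 is true.

S3: In symbols: not Q nor R

not Q = not True = False
not Q nor R = False nor False = True
Thus S3 is true.

3 of the 3 statements are true (S1, S2, S3).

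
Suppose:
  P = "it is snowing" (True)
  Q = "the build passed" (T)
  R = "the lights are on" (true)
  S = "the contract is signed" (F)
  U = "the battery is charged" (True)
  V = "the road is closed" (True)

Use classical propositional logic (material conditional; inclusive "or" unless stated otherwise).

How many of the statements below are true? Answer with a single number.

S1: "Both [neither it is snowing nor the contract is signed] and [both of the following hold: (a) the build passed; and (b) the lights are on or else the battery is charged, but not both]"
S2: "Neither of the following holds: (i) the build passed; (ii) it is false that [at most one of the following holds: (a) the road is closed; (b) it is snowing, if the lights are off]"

S1: In symbols: (P nor S) and (Q and (R xor U))

P nor S = True nor False = False
R xor U = True xor True = False
Q and (R xor U) = True and False = False
(P nor S) and (Q and (R xor U)) = False and False = False
Hence S1 is false.

S2: Formalization: Q nor not (V nand (not R -> P))

not R = not True = False
not R -> P = False -> True = True
V nand (not R -> P) = True nand True = False
not (V nand (not R -> P)) = not False = True
Q nor not (V nand (not R -> P)) = True nor True = False
Hence S2 is false.

Count: 0.

0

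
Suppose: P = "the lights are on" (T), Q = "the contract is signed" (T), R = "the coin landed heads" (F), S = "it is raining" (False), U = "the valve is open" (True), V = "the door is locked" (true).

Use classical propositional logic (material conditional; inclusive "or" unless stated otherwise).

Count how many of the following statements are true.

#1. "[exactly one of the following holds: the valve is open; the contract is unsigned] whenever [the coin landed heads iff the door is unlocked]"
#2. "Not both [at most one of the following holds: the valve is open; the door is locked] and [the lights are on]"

2

#1: In symbols: (R iff not V) -> (U xor not Q)

not V = not True = False
R iff not V = False iff False = True
not Q = not True = False
U xor not Q = True xor False = True
(R iff not V) -> (U xor not Q) = True -> True = True
Thus #1 is true.

#2: In symbols: (U nand V) nand P

U nand V = True nand True = False
(U nand V) nand P = False nand True = True
Hence #2 is true.

2 of the 2 statements are true (#1, #2).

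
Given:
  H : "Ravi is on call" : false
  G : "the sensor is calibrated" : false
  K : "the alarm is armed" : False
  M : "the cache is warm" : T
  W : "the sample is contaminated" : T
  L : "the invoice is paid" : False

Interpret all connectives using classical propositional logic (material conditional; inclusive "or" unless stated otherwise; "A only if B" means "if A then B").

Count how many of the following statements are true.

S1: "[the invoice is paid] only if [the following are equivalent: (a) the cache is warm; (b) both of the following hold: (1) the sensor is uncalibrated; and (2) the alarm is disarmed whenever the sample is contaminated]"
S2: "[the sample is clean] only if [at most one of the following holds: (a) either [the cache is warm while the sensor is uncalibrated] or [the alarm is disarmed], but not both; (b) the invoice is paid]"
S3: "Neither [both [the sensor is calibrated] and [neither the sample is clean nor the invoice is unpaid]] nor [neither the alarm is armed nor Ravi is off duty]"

S1: This is L → (M ↔ (¬G ∧ (W → ¬K))).

¬G = ¬F = T
¬K = ¬F = T
W → ¬K = T → T = T
¬G ∧ (W → ¬K) = T ∧ T = T
M ↔ (¬G ∧ (W → ¬K)) = T ↔ T = T
L → (M ↔ (¬G ∧ (W → ¬K))) = F → T = T
So S1 is true.

S2: This is ¬W → (((M ∧ ¬G) ⊕ ¬K) ↑ L).

¬W = ¬T = F
¬G = ¬F = T
M ∧ ¬G = T ∧ T = T
¬K = ¬F = T
(M ∧ ¬G) ⊕ ¬K = T ⊕ T = F
((M ∧ ¬G) ⊕ ¬K) ↑ L = F ↑ F = T
¬W → (((M ∧ ¬G) ⊕ ¬K) ↑ L) = F → T = T
Thus S2 is true.

S3: In symbols: (G ∧ (¬W ↓ ¬L)) ↓ (K ↓ ¬H)

¬W = ¬T = F
¬L = ¬F = T
¬W ↓ ¬L = F ↓ T = F
G ∧ (¬W ↓ ¬L) = F ∧ F = F
¬H = ¬F = T
K ↓ ¬H = F ↓ T = F
(G ∧ (¬W ↓ ¬L)) ↓ (K ↓ ¬H) = F ↓ F = T
Hence S3 is true.

3 of the 3 statements are true (S1, S2, S3).

3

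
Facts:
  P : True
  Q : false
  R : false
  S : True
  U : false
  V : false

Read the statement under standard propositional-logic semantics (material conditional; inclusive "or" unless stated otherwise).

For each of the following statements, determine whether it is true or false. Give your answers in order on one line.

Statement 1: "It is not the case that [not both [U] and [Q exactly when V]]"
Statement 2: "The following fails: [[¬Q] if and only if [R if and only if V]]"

Statement 1: In symbols: not (U nand (Q iff V))

Q iff V = False iff False = True
U nand (Q iff V) = False nand True = True
not (U nand (Q iff V)) = not True = False
Hence Statement 1 is false.

Statement 2: This is not (not Q iff (R iff V)).

not Q = not False = True
R iff V = False iff False = True
not Q iff (R iff V) = True iff True = True
not (not Q iff (R iff V)) = not True = False
So Statement 2 is false.

Statement 1 False / Statement 2 False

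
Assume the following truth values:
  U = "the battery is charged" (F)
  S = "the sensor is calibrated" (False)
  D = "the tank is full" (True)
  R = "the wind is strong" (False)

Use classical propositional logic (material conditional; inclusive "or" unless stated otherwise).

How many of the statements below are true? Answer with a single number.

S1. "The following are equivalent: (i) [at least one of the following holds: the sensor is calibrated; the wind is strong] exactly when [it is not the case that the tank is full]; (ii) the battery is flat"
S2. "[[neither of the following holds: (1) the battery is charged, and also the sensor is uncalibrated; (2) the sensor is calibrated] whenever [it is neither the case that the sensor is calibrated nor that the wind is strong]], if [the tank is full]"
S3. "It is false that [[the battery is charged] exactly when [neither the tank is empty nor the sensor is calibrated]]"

3

S1: In symbols: ((S ∨ R) ↔ ¬D) ↔ ¬U

S ∨ R = F ∨ F = F
¬D = ¬T = F
(S ∨ R) ↔ ¬D = F ↔ F = T
¬U = ¬F = T
((S ∨ R) ↔ ¬D) ↔ ¬U = T ↔ T = T
Hence S1 is true.

S2: This is D → ((S ↓ R) → ((U ∧ ¬S) ↓ S)).

S ↓ R = F ↓ F = T
¬S = ¬F = T
U ∧ ¬S = F ∧ T = F
(U ∧ ¬S) ↓ S = F ↓ F = T
(S ↓ R) → ((U ∧ ¬S) ↓ S) = T → T = T
D → ((S ↓ R) → ((U ∧ ¬S) ↓ S)) = T → T = T
Thus S2 is true.

S3: Formalization: ¬(U ↔ (¬D ↓ S))

¬D = ¬T = F
¬D ↓ S = F ↓ F = T
U ↔ (¬D ↓ S) = F ↔ T = F
¬(U ↔ (¬D ↓ S)) = ¬F = T
Hence S3 is true.

Count: 3.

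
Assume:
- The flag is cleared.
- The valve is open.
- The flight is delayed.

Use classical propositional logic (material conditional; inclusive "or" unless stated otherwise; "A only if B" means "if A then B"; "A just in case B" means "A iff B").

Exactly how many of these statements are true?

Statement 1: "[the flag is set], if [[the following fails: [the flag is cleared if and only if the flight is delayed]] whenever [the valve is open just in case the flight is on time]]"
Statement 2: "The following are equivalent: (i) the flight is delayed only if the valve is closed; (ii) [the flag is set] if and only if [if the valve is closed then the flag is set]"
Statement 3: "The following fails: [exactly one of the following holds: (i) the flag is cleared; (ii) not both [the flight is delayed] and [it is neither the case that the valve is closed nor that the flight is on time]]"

Let V = "the valve is open" (T), L = "the flight is delayed" (T), U = "the flag is set" (F).

Statement 1: Parsed as ((V <-> ~L) -> ~(~U <-> L)) -> U

~L = ~T = F
V <-> ~L = T <-> F = F
~U = ~F = T
~U <-> L = T <-> T = T
~(~U <-> L) = ~T = F
(V <-> ~L) -> ~(~U <-> L) = F -> F = T
((V <-> ~L) -> ~(~U <-> L)) -> U = T -> F = F
Hence Statement 1 is false.

Statement 2: Parsed as (L -> ~V) <-> (U <-> (~V -> U))

~V = ~T = F
L -> ~V = T -> F = F
~V = ~T = F
~V -> U = F -> F = T
U <-> (~V -> U) = F <-> T = F
(L -> ~V) <-> (U <-> (~V -> U)) = F <-> F = T
Thus Statement 2 is true.

Statement 3: Parsed as ~(~U xor (L nand (~V nor ~L)))

~U = ~F = T
~V = ~T = F
~L = ~T = F
~V nor ~L = F nor F = T
L nand (~V nor ~L) = T nand T = F
~U xor (L nand (~V nor ~L)) = T xor F = T
~(~U xor (L nand (~V nor ~L))) = ~T = F
So Statement 3 is false.

1 of the 3 statements is true (Statement 2).

1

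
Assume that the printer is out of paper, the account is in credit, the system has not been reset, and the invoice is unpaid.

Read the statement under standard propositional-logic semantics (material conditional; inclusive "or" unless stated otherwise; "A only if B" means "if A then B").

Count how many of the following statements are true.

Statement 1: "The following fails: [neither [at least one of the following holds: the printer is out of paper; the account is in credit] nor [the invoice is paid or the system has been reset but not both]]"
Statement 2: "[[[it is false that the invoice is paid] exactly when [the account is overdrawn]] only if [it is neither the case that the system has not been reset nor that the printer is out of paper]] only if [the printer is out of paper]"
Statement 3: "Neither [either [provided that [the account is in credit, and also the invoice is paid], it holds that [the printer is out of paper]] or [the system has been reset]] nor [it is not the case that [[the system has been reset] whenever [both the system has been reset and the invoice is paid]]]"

2

Let K = "the printer has paper" (False), N = "the account is overdrawn" (False), U = "the invoice is paid" (False), W = "the system has been reset" (False).

Statement 1: Parsed as not ((not K or not N) nor (U xor W))

not K = not False = True
not N = not False = True
not K or not N = True or True = True
U xor W = False xor False = False
(not K or not N) nor (U xor W) = True nor False = False
not ((not K or not N) nor (U xor W)) = not False = True
Thus Statement 1 is true.

Statement 2: Formalization: ((not U iff N) -> (not W nor not K)) -> not K

not U = not False = True
not U iff N = True iff False = False
not W = not False = True
not K = not False = True
not W nor not K = True nor True = False
(not U iff N) -> (not W nor not K) = False -> False = True
not K = not False = True
((not U iff N) -> (not W nor not K)) -> not K = True -> True = True
Hence Statement 2 is true.

Statement 3: Parsed as (((not N and U) -> not K) or W) nor not ((W and U) -> W)

not N = not False = True
not N and U = True and False = False
not K = not False = True
(not N and U) -> not K = False -> True = True
((not N and U) -> not K) or W = True or False = True
W and U = False and False = False
(W and U) -> W = False -> False = True
not ((W and U) -> W) = not True = False
(((not N and U) -> not K) or W) nor not ((W and U) -> W) = True nor False = False
Hence Statement 3 is false.

2 of the 3 statements are true (Statement 1, Statement 2).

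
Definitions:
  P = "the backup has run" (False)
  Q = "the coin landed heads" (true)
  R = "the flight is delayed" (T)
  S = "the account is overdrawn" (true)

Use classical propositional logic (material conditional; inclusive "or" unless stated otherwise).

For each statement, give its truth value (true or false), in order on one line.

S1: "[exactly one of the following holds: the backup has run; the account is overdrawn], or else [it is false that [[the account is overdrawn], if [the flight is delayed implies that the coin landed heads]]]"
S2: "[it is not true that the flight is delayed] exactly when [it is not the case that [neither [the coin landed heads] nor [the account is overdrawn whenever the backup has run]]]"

S1 T / S2 F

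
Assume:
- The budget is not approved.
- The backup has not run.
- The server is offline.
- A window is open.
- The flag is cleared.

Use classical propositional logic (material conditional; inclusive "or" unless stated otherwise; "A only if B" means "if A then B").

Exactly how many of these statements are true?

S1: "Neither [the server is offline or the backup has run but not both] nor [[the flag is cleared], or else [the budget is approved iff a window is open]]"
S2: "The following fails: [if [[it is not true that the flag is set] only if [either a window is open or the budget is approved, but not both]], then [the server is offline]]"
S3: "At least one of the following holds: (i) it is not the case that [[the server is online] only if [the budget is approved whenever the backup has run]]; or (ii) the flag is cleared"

1

Let S = "the server is online" (False), W = "the backup has run" (False), L = "the flag is set" (False), P = "the budget is approved" (False), D = "a window is open" (True).

S1: Parsed as (not S xor W) nor (not L or (P iff D))

not S = not False = True
not S xor W = True xor False = True
not L = not False = True
P iff D = False iff True = False
not L or (P iff D) = True or False = True
(not S xor W) nor (not L or (P iff D)) = True nor True = False
So S1 is false.

S2: Parsed as not ((not L -> (D xor P)) -> not S)

not L = not False = True
D xor P = True xor False = True
not L -> (D xor P) = True -> True = True
not S = not False = True
(not L -> (D xor P)) -> not S = True -> True = True
not ((not L -> (D xor P)) -> not S) = not True = False
So S2 is false.

S3: This is not (S -> (W -> P)) or not L.

W -> P = False -> False = True
S -> (W -> P) = False -> True = True
not (S -> (W -> P)) = not True = False
not L = not False = True
not (S -> (W -> P)) or not L = False or True = True
So S3 is true.

1 of the 3 statements is true (S3).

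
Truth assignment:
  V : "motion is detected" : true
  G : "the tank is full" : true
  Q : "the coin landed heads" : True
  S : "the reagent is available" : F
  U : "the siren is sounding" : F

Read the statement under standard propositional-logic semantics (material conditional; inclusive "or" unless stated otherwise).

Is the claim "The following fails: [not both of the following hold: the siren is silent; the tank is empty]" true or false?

Formalization: ~(~U nand ~G)

~U = ~F = T
~G = ~T = F
~U nand ~G = T nand F = T
~(~U nand ~G) = ~T = F

The statement is false.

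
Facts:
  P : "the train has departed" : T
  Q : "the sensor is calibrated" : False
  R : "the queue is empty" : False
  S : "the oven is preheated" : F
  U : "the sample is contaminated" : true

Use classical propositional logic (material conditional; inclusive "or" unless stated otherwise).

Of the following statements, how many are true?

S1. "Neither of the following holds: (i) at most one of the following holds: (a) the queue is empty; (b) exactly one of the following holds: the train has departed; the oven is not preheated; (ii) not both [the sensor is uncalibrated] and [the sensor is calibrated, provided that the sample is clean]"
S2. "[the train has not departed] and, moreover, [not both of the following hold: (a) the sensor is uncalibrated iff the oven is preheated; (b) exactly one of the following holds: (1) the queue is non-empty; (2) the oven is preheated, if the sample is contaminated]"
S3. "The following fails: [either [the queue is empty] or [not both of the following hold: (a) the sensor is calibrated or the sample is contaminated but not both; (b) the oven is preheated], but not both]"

0

S1: In symbols: (R ↑ (P ⊕ ¬S)) ↓ (¬Q ↑ (¬U → Q))

¬S = ¬F = T
P ⊕ ¬S = T ⊕ T = F
R ↑ (P ⊕ ¬S) = F ↑ F = T
¬Q = ¬F = T
¬U = ¬T = F
¬U → Q = F → F = T
¬Q ↑ (¬U → Q) = T ↑ T = F
(R ↑ (P ⊕ ¬S)) ↓ (¬Q ↑ (¬U → Q)) = T ↓ F = F
Hence S1 is false.

S2: This is ¬P ∧ ((¬Q ↔ S) ↑ (¬R ⊕ (U → S))).

¬P = ¬T = F
¬Q = ¬F = T
¬Q ↔ S = T ↔ F = F
¬R = ¬F = T
U → S = T → F = F
¬R ⊕ (U → S) = T ⊕ F = T
(¬Q ↔ S) ↑ (¬R ⊕ (U → S)) = F ↑ T = T
¬P ∧ ((¬Q ↔ S) ↑ (¬R ⊕ (U → S))) = F ∧ T = F
Hence S2 is false.

S3: This is ¬(R ⊕ ((Q ⊕ U) ↑ S)).

Q ⊕ U = F ⊕ T = T
(Q ⊕ U) ↑ S = T ↑ F = T
R ⊕ ((Q ⊕ U) ↑ S) = F ⊕ T = T
¬(R ⊕ ((Q ⊕ U) ↑ S)) = ¬T = F
Thus S3 is false.

0 of the 3 statements are true (none).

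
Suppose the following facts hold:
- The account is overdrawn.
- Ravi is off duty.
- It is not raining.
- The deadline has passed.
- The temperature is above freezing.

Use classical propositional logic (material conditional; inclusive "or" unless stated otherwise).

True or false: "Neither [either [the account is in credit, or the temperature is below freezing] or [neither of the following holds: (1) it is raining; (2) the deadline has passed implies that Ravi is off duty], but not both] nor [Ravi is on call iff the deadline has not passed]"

Let N = "the account is overdrawn" (T), V = "the temperature is below freezing" (F), U = "it is raining" (F), H = "the deadline has passed" (T), M = "Ravi is on call" (F).
In symbols: ((~N | V) xor (U nor (H -> ~M))) nor (M <-> ~H)

~N = ~T = F
~N | V = F | F = F
~M = ~F = T
H -> ~M = T -> T = T
U nor (H -> ~M) = F nor T = F
(~N | V) xor (U nor (H -> ~M)) = F xor F = F
~H = ~T = F
M <-> ~H = F <-> F = T
((~N | V) xor (U nor (H -> ~M))) nor (M <-> ~H) = F nor T = F

The statement is false.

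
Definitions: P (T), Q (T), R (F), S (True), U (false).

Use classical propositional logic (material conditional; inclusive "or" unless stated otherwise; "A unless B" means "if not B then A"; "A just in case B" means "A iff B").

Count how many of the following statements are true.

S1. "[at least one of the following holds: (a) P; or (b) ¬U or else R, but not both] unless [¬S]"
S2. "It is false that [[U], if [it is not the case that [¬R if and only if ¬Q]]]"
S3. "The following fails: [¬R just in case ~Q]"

3

S1: This is (P | (~U xor R)) | ~S.

~U = ~F = T
~U xor R = T xor F = T
P | (~U xor R) = T | T = T
~S = ~T = F
(P | (~U xor R)) | ~S = T | F = T
Thus S1 is true.

S2: In symbols: ~(~(~R <-> ~Q) -> U)

~R = ~F = T
~Q = ~T = F
~R <-> ~Q = T <-> F = F
~(~R <-> ~Q) = ~F = T
~(~R <-> ~Q) -> U = T -> F = F
~(~(~R <-> ~Q) -> U) = ~F = T
So S2 is true.

S3: Parsed as ~(~R <-> ~Q)

~R = ~F = T
~Q = ~T = F
~R <-> ~Q = T <-> F = F
~(~R <-> ~Q) = ~F = T
So S3 is true.

Count: 3.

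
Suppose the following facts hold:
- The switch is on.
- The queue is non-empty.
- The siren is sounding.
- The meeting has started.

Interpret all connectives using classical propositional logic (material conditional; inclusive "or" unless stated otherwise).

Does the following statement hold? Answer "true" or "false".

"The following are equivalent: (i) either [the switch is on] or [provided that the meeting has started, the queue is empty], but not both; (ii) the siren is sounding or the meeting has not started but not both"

True.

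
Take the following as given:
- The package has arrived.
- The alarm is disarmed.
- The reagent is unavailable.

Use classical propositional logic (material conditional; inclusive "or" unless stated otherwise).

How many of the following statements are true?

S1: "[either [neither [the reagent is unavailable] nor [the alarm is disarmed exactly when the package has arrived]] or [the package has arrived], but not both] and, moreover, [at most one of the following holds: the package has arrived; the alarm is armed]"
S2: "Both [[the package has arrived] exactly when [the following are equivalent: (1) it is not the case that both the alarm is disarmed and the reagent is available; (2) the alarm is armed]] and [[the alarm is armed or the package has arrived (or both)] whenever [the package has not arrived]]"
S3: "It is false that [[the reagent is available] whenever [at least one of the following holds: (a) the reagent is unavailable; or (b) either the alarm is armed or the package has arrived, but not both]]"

Let R = "the reagent is available" (False), L = "the alarm is armed" (False), U = "the package has arrived" (True).

S1: In symbols: ((not R nor (not L iff U)) xor U) and (U nand L)

not R = not False = True
not L = not False = True
not L iff U = True iff True = True
not R nor (not L iff U) = True nor True = False
(not R nor (not L iff U)) xor U = False xor True = True
U nand L = True nand False = True
((not R nor (not L iff U)) xor U) and (U nand L) = True and True = True
So S1 is true.

S2: Formalization: (U iff ((not L nand R) iff L)) and (not U -> (L or U))

not L = not False = True
not L nand R = True nand False = True
(not L nand R) iff L = True iff False = False
U iff ((not L nand R) iff L) = True iff False = False
not U = not True = False
L or U = False or True = True
not U -> (L or U) = False -> True = True
(U iff ((not L nand R) iff L)) and (not U -> (L or U)) = False and True = False
Thus S2 is false.

S3: Parsed as not ((not R or (L xor U)) -> R)

not R = not False = True
L xor U = False xor True = True
not R or (L xor U) = True or True = True
(not R or (L xor U)) -> R = True -> False = False
not ((not R or (L xor U)) -> R) = not False = True
Thus S3 is true.

Count: 2.

2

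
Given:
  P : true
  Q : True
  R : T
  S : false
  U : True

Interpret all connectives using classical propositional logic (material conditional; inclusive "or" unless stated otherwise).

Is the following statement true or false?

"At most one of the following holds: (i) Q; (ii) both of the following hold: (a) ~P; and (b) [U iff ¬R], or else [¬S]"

Formalization: Q ↑ (¬P ∧ ((U ↔ ¬R) ∨ ¬S))

¬P = ¬T = F
¬R = ¬T = F
U ↔ ¬R = T ↔ F = F
¬S = ¬F = T
(U ↔ ¬R) ∨ ¬S = F ∨ T = T
¬P ∧ ((U ↔ ¬R) ∨ ¬S) = F ∧ T = F
Q ↑ (¬P ∧ ((U ↔ ¬R) ∨ ¬S)) = T ↑ F = T

true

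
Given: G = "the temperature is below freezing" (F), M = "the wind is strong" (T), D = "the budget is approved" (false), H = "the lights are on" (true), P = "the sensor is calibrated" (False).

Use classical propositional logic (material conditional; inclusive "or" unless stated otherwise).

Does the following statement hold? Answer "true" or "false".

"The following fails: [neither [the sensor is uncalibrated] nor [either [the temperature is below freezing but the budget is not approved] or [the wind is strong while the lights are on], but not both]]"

Values: P=F, G=F, D=F, M=T, H=T.
In symbols: ¬(¬P ↓ ((G ∧ ¬D) ⊕ (M ∧ H)))

¬P = ¬F = T
¬D = ¬F = T
G ∧ ¬D = F ∧ T = F
M ∧ H = T ∧ T = T
(G ∧ ¬D) ⊕ (M ∧ H) = F ⊕ T = T
¬P ↓ ((G ∧ ¬D) ⊕ (M ∧ H)) = T ↓ T = F
¬(¬P ↓ ((G ∧ ¬D) ⊕ (M ∧ H))) = ¬F = T

The statement is true.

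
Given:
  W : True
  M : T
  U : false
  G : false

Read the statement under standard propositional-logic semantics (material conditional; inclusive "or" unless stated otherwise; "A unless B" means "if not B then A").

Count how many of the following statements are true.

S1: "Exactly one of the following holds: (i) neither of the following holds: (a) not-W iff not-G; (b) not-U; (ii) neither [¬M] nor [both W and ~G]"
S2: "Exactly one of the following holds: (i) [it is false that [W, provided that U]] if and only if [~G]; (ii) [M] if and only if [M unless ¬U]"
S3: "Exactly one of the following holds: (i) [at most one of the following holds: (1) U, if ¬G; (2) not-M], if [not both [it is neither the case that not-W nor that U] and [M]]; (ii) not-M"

2

S1: In symbols: ((¬W ↔ ¬G) ↓ ¬U) ⊕ (¬M ↓ (W ∧ ¬G))

¬W = ¬T = F
¬G = ¬F = T
¬W ↔ ¬G = F ↔ T = F
¬U = ¬F = T
(¬W ↔ ¬G) ↓ ¬U = F ↓ T = F
¬M = ¬T = F
¬G = ¬F = T
W ∧ ¬G = T ∧ T = T
¬M ↓ (W ∧ ¬G) = F ↓ T = F
((¬W ↔ ¬G) ↓ ¬U) ⊕ (¬M ↓ (W ∧ ¬G)) = F ⊕ F = F
Hence S1 is false.

S2: Parsed as (¬(U → W) ↔ ¬G) ⊕ (M ↔ (M ∨ ¬U))

U → W = F → T = T
¬(U → W) = ¬T = F
¬G = ¬F = T
¬(U → W) ↔ ¬G = F ↔ T = F
¬U = ¬F = T
M ∨ ¬U = T ∨ T = T
M ↔ (M ∨ ¬U) = T ↔ T = T
(¬(U → W) ↔ ¬G) ⊕ (M ↔ (M ∨ ¬U)) = F ⊕ T = T
So S2 is true.

S3: In symbols: (((¬W ↓ U) ↑ M) → ((¬G → U) ↑ ¬M)) ⊕ ¬M

¬W = ¬T = F
¬W ↓ U = F ↓ F = T
(¬W ↓ U) ↑ M = T ↑ T = F
¬G = ¬F = T
¬G → U = T → F = F
¬M = ¬T = F
(¬G → U) ↑ ¬M = F ↑ F = T
((¬W ↓ U) ↑ M) → ((¬G → U) ↑ ¬M) = F → T = T
¬M = ¬T = F
(((¬W ↓ U) ↑ M) → ((¬G → U) ↑ ¬M)) ⊕ ¬M = T ⊕ F = T
Thus S3 is true.

2 of the 3 statements are true (S2, S3).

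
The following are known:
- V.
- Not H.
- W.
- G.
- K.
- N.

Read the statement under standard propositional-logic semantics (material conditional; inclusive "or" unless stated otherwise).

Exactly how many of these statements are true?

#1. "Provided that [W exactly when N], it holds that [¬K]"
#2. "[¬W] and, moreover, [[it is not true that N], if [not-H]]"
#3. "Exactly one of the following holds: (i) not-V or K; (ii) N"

0

#1: Parsed as (W iff N) -> not K

W iff N = True iff True = True
not K = not True = False
(W iff N) -> not K = True -> False = False
So #1 is false.

#2: Parsed as not W and (not H -> not N)

not W = not True = False
not H = not False = True
not N = not True = False
not H -> not N = True -> False = False
not W and (not H -> not N) = False and False = False
So #2 is false.

#3: Formalization: (not V or K) xor N

not V = not True = False
not V or K = False or True = True
(not V or K) xor N = True xor True = False
Thus #3 is false.

Count: 0.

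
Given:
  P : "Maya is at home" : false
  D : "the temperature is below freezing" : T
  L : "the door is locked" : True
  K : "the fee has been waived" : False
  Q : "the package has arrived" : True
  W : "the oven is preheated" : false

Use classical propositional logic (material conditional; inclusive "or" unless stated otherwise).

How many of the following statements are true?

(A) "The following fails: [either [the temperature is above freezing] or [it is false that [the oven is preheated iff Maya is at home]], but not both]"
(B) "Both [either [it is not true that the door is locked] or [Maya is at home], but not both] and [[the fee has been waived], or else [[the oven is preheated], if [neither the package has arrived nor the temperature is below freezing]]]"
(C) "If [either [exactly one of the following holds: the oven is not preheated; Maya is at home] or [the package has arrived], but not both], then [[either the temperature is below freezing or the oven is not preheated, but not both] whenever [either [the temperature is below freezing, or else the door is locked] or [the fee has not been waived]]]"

(A): Parsed as not (not D xor not (W iff P))

not D = not True = False
W iff P = False iff False = True
not (W iff P) = not True = False
not D xor not (W iff P) = False xor False = False
not (not D xor not (W iff P)) = not False = True
Hence (A) is true.

(B): Parsed as (not L xor P) and (K or ((Q nor D) -> W))

not L = not True = False
not L xor P = False xor False = False
Q nor D = True nor True = False
(Q nor D) -> W = False -> False = True
K or ((Q nor D) -> W) = False or True = True
(not L xor P) and (K or ((Q nor D) -> W)) = False and True = False
Thus (B) is false.

(C): Formalization: ((not W xor P) xor Q) -> (((D or L) or not K) -> (D xor not W))

not W = not False = True
not W xor P = True xor False = True
(not W xor P) xor Q = True xor True = False
D or L = True or True = True
not K = not False = True
(D or L) or not K = True or True = True
not W = not False = True
D xor not W = True xor True = False
((D or L) or not K) -> (D xor not W) = True -> False = False
((not W xor P) xor Q) -> (((D or L) or not K) -> (D xor not W)) = False -> False = True
So (C) is true.

2 of the 3 statements are true ((A), (C)).

2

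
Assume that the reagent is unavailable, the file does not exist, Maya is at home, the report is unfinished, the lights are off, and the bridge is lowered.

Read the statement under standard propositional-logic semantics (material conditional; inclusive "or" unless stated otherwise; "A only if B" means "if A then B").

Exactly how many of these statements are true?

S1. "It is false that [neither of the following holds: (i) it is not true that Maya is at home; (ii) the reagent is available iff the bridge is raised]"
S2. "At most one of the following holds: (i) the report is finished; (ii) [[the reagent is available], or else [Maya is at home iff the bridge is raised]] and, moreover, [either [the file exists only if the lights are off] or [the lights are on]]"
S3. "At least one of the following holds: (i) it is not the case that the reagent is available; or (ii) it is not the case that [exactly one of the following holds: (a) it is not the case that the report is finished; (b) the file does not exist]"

3

Let R = "Maya is at home" (True), P = "the reagent is available" (False), V = "the bridge is raised" (False), S = "the report is finished" (False), Q = "the file exists" (False), U = "the lights are on" (False).

S1: Parsed as not (not R nor (P iff V))

not R = not True = False
P iff V = False iff False = True
not R nor (P iff V) = False nor True = False
not (not R nor (P iff V)) = not False = True
Thus S1 is true.

S2: This is S nand ((P or (R iff V)) and ((Q -> not U) or U)).

R iff V = True iff False = False
P or (R iff V) = False or False = False
not U = not False = True
Q -> not U = False -> True = True
(Q -> not U) or U = True or False = True
(P or (R iff V)) and ((Q -> not U) or U) = False and True = False
S nand ((P or (R iff V)) and ((Q -> not U) or U)) = False nand False = True
So S2 is true.

S3: In symbols: not P or not (not S xor not Q)

not P = not False = True
not S = not False = True
not Q = not False = True
not S xor not Q = True xor True = False
not (not S xor not Q) = not False = True
not P or not (not S xor not Q) = True or True = True
So S3 is true.

3 of the 3 statements are true.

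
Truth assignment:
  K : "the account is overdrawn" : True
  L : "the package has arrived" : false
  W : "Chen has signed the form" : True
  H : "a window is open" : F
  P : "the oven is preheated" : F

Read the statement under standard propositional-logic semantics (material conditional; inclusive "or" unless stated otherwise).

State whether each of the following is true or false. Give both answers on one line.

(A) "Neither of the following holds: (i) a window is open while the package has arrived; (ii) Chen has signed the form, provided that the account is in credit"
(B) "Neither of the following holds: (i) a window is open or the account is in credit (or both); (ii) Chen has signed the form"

(A) false, (B) false

(A): Formalization: (H & L) nor (~K -> W)

H & L = F & F = F
~K = ~T = F
~K -> W = F -> T = T
(H & L) nor (~K -> W) = F nor T = F
Hence (A) is false.

(B): In symbols: (H | ~K) nor W

~K = ~T = F
H | ~K = F | F = F
(H | ~K) nor W = F nor T = F
So (B) is false.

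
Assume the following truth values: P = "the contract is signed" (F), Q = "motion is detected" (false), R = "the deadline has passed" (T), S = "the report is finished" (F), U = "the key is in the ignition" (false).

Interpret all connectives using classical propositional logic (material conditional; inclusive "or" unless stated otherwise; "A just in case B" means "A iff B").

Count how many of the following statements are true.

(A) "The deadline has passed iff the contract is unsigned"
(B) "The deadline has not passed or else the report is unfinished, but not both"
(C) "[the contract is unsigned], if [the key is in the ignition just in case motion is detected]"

3

(A): This is R iff not P.

not P = not False = True
R iff not P = True iff True = True
Hence (A) is true.

(B): Parsed as not R xor not S

not R = not True = False
not S = not False = True
not R xor not S = False xor True = True
Hence (B) is true.

(C): Parsed as (U iff Q) -> not P

U iff Q = False iff False = True
not P = not False = True
(U iff Q) -> not P = True -> True = True
So (C) is true.

Count: 3.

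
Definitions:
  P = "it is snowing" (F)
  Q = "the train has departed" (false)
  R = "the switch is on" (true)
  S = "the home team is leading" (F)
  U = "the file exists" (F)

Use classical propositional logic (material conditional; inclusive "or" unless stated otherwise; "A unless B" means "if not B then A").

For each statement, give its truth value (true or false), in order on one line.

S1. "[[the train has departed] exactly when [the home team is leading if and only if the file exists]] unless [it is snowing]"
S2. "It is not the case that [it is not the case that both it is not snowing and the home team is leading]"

S1: Parsed as (Q <-> (S <-> U)) | P

S <-> U = F <-> F = T
Q <-> (S <-> U) = F <-> T = F
(Q <-> (S <-> U)) | P = F | F = F
Thus S1 is false.

S2: This is ~(~P nand S).

~P = ~F = T
~P nand S = T nand F = T
~(~P nand S) = ~T = F
So S2 is false.

S1 False; S2 False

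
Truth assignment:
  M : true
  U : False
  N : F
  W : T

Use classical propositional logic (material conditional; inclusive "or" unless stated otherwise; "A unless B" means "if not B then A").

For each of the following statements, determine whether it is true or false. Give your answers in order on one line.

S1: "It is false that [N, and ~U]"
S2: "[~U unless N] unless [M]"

S1 True; S2 True

S1: Formalization: ¬(N ∧ ¬U)

¬U = ¬F = T
N ∧ ¬U = F ∧ T = F
¬(N ∧ ¬U) = ¬F = T
Hence S1 is true.

S2: In symbols: (¬U ∨ N) ∨ M

¬U = ¬F = T
¬U ∨ N = T ∨ F = T
(¬U ∨ N) ∨ M = T ∨ T = T
Thus S2 is true.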